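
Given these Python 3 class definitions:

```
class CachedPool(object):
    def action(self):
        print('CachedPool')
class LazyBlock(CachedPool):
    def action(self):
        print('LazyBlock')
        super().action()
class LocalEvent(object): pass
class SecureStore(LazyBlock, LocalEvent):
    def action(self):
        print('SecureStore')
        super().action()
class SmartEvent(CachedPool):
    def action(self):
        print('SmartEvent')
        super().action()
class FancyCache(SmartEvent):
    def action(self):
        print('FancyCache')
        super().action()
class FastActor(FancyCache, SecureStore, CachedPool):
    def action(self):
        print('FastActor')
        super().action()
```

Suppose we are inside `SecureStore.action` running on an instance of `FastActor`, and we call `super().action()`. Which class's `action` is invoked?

L[FastActor] = FastActor + merge(L[FancyCache], L[SecureStore], L[CachedPool], [FancyCache SecureStore CachedPool])
  take FancyCache:  [FancyCache SmartEvent CachedPool object] + [SecureStore LazyBlock CachedPool LocalEvent object] + [CachedPool object] + [FancyCache SecureStore CachedPool]
  take SmartEvent:  [SmartEvent CachedPool object] + [SecureStore LazyBlock CachedPool LocalEvent object] + [CachedPool object] + [SecureStore CachedPool]
  take SecureStore:  [CachedPool object] + [SecureStore LazyBlock CachedPool LocalEvent object] + [CachedPool object] + [SecureStore CachedPool]
  take LazyBlock:  [CachedPool object] + [LazyBlock CachedPool LocalEvent object] + [CachedPool object] + [CachedPool]
  take CachedPool:  [CachedPool object] + [CachedPool LocalEvent object] + [CachedPool object] + [CachedPool]
  take LocalEvent:  [object] + [LocalEvent object] + [object]
  take object:  [object] + [object] + [object]
MRO: FastActor FancyCache SmartEvent SecureStore LazyBlock CachedPool LocalEvent object
super() in SecureStore.action on a FastActor instance goes to the class after SecureStore in FastActor's MRO: LazyBlock.

LazyBlock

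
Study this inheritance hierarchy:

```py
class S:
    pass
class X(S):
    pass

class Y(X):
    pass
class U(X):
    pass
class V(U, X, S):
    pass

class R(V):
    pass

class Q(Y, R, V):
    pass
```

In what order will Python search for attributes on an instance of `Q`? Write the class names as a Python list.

[Q, Y, R, V, U, X, S, object]

L[Q] = Q + merge(L[Y], L[R], L[V], [Y R V])
  take Y:  [Y X S object] + [R V U X S object] + [V U X S object] + [Y R V]
  take R:  [X S object] + [R V U X S object] + [V U X S object] + [R V]
  take V:  [X S object] + [V U X S object] + [V U X S object] + [V]
  take U:  [X S object] + [U X S object] + [U X S object]
  take X:  [X S object] + [X S object] + [X S object]
  take S:  [S object] + [S object] + [S object]
  take object:  [object] + [object] + [object]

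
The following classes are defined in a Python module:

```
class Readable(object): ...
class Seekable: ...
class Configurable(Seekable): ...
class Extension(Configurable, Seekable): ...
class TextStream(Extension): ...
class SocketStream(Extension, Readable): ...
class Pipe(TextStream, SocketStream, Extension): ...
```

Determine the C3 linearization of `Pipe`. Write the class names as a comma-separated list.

Pipe, TextStream, SocketStream, Extension, Configurable, Seekable, Readable, object

L[Pipe] = Pipe + merge(L[TextStream], L[SocketStream], L[Extension], [TextStream SocketStream Extension])
  take TextStream:  [TextStream Extension Configurable Seekable object] + [SocketStream Extension Configurable Seekable Readable object] + [Extension Configurable Seekable object] + [TextStream SocketStream Extension]
  take SocketStream:  [Extension Configurable Seekable object] + [SocketStream Extension Configurable Seekable Readable object] + [Extension Configurable Seekable object] + [SocketStream Extension]
  take Extension:  [Extension Configurable Seekable object] + [Extension Configurable Seekable Readable object] + [Extension Configurable Seekable object] + [Extension]
  take Configurable:  [Configurable Seekable object] + [Configurable Seekable Readable object] + [Configurable Seekable object]
  take Seekable:  [Seekable object] + [Seekable Readable object] + [Seekable object]
  take Readable:  [object] + [Readable object] + [object]
  take object:  [object] + [object] + [object]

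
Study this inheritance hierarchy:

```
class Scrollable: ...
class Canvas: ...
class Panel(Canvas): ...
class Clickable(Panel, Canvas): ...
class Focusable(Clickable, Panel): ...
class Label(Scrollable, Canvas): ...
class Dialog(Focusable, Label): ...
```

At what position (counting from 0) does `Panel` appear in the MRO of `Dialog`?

L[Dialog] = Dialog + merge(L[Focusable], L[Label], [Focusable Label])
  take Focusable:  [Focusable Clickable Panel Canvas object] + [Label Scrollable Canvas object] + [Focusable Label]
  take Clickable:  [Clickable Panel Canvas object] + [Label Scrollable Canvas object] + [Label]
  take Panel:  [Panel Canvas object] + [Label Scrollable Canvas object] + [Label]
  take Label:  [Canvas object] + [Label Scrollable Canvas object] + [Label]
  take Scrollable:  [Canvas object] + [Scrollable Canvas object]
  take Canvas:  [Canvas object] + [Canvas object]
  take object:  [object] + [object]
MRO: Dialog Focusable Clickable Panel Label Scrollable Canvas object
Panel sits at index 3.

3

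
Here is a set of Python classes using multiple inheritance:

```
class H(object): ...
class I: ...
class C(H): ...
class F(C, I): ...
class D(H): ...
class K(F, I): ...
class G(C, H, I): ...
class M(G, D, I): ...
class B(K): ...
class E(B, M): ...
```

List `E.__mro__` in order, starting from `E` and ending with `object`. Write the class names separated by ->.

L[E] = E + merge(L[B], L[M], [B M])
  take B:  [B K F C H I object] + [M G C D H I object] + [B M]
  take K:  [K F C H I object] + [M G C D H I object] + [M]
  take F:  [F C H I object] + [M G C D H I object] + [M]
  take M:  [C H I object] + [M G C D H I object] + [M]
  take G:  [C H I object] + [G C D H I object]
  take C:  [C H I object] + [C D H I object]
  take D:  [H I object] + [D H I object]
  take H:  [H I object] + [H I object]
  take I:  [I object] + [I object]
  take object:  [object] + [object]

E -> B -> K -> F -> M -> G -> C -> D -> H -> I -> object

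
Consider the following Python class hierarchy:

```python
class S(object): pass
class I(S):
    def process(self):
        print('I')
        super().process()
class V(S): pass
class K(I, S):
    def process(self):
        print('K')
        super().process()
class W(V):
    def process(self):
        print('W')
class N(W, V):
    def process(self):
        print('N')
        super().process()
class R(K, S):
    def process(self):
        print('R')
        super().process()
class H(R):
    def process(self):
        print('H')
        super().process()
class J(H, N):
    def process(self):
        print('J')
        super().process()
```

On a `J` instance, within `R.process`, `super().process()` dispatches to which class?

K

L[J] = J + merge(L[H], L[N], [H N])
  take H:  [H R K I S object] + [N W V S object] + [H N]
  take R:  [R K I S object] + [N W V S object] + [N]
  take K:  [K I S object] + [N W V S object] + [N]
  take I:  [I S object] + [N W V S object] + [N]
  take N:  [S object] + [N W V S object] + [N]
  take W:  [S object] + [W V S object]
  take V:  [S object] + [V S object]
  take S:  [S object] + [S object]
  take object:  [object] + [object]
MRO: J H R K I N W V S object
super() in R.process on a J instance goes to the class after R in J's MRO: K.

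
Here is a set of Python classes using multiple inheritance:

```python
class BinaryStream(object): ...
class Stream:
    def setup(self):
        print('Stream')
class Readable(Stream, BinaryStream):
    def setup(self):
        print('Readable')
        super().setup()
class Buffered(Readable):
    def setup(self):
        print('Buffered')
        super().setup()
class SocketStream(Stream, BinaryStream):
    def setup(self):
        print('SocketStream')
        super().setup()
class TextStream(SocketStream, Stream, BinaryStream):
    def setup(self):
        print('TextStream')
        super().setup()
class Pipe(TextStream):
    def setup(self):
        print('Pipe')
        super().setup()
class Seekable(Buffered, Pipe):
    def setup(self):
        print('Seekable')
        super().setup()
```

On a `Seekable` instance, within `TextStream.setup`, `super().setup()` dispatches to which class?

SocketStream

L[Seekable] = Seekable + merge(L[Buffered], L[Pipe], [Buffered Pipe])
  take Buffered:  [Buffered Readable Stream BinaryStream object] + [Pipe TextStream SocketStream Stream BinaryStream object] + [Buffered Pipe]
  take Readable:  [Readable Stream BinaryStream object] + [Pipe TextStream SocketStream Stream BinaryStream object] + [Pipe]
  take Pipe:  [Stream BinaryStream object] + [Pipe TextStream SocketStream Stream BinaryStream object] + [Pipe]
  take TextStream:  [Stream BinaryStream object] + [TextStream SocketStream Stream BinaryStream object]
  take SocketStream:  [Stream BinaryStream object] + [SocketStream Stream BinaryStream object]
  take Stream:  [Stream BinaryStream object] + [Stream BinaryStream object]
  take BinaryStream:  [BinaryStream object] + [BinaryStream object]
  take object:  [object] + [object]
MRO: Seekable Buffered Readable Pipe TextStream SocketStream Stream BinaryStream object
super() in TextStream.setup on a Seekable instance goes to the class after TextStream in Seekable's MRO: SocketStream.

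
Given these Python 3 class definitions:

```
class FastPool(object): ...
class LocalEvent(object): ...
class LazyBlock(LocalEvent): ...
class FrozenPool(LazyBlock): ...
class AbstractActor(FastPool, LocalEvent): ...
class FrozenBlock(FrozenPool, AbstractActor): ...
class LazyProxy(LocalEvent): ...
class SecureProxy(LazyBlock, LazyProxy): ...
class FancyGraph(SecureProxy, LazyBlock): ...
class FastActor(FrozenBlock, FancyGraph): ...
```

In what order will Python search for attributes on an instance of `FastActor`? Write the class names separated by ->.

FastActor -> FrozenBlock -> FrozenPool -> FancyGraph -> SecureProxy -> LazyBlock -> AbstractActor -> FastPool -> LazyProxy -> LocalEvent -> object

L[FastActor] = FastActor + merge(L[FrozenBlock], L[FancyGraph], [FrozenBlock FancyGraph])
  take FrozenBlock:  [FrozenBlock FrozenPool LazyBlock AbstractActor FastPool LocalEvent object] + [FancyGraph SecureProxy LazyBlock LazyProxy LocalEvent object] + [FrozenBlock FancyGraph]
  take FrozenPool:  [FrozenPool LazyBlock AbstractActor FastPool LocalEvent object] + [FancyGraph SecureProxy LazyBlock LazyProxy LocalEvent object] + [FancyGraph]
  take FancyGraph:  [LazyBlock AbstractActor FastPool LocalEvent object] + [FancyGraph SecureProxy LazyBlock LazyProxy LocalEvent object] + [FancyGraph]
  take SecureProxy:  [LazyBlock AbstractActor FastPool LocalEvent object] + [SecureProxy LazyBlock LazyProxy LocalEvent object]
  take LazyBlock:  [LazyBlock AbstractActor FastPool LocalEvent object] + [LazyBlock LazyProxy LocalEvent object]
  take AbstractActor:  [AbstractActor FastPool LocalEvent object] + [LazyProxy LocalEvent object]
  take FastPool:  [FastPool LocalEvent object] + [LazyProxy LocalEvent object]
  take LazyProxy:  [LocalEvent object] + [LazyProxy LocalEvent object]
  take LocalEvent:  [LocalEvent object] + [LocalEvent object]
  take object:  [object] + [object]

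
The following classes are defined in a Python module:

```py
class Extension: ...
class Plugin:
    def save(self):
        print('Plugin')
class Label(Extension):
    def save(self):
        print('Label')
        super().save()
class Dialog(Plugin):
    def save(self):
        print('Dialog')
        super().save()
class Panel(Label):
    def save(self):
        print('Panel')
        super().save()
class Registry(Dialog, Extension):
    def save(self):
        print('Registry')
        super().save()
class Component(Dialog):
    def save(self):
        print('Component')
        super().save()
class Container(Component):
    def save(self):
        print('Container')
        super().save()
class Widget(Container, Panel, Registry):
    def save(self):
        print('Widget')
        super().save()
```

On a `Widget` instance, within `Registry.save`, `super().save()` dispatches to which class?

Dialog

L[Widget] = Widget + merge(L[Container], L[Panel], L[Registry], [Container Panel Registry])
  take Container:  [Container Component Dialog Plugin object] + [Panel Label Extension object] + [Registry Dialog Plugin Extension object] + [Container Panel Registry]
  take Component:  [Component Dialog Plugin object] + [Panel Label Extension object] + [Registry Dialog Plugin Extension object] + [Panel Registry]
  take Panel:  [Dialog Plugin object] + [Panel Label Extension object] + [Registry Dialog Plugin Extension object] + [Panel Registry]
  take Label:  [Dialog Plugin object] + [Label Extension object] + [Registry Dialog Plugin Extension object] + [Registry]
  take Registry:  [Dialog Plugin object] + [Extension object] + [Registry Dialog Plugin Extension object] + [Registry]
  take Dialog:  [Dialog Plugin object] + [Extension object] + [Dialog Plugin Extension object]
  take Plugin:  [Plugin object] + [Extension object] + [Plugin Extension object]
  take Extension:  [object] + [Extension object] + [Extension object]
  take object:  [object] + [object] + [object]
MRO: Widget Container Component Panel Label Registry Dialog Plugin Extension object
super() in Registry.save on a Widget instance goes to the class after Registry in Widget's MRO: Dialog.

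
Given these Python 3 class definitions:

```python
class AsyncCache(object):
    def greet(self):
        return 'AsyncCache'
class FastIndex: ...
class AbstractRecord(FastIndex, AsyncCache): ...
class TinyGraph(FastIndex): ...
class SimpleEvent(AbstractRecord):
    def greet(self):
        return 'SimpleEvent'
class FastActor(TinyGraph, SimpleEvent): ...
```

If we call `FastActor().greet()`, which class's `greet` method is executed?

L[FastActor] = FastActor + merge(L[TinyGraph], L[SimpleEvent], [TinyGraph SimpleEvent])
  take TinyGraph:  [TinyGraph FastIndex object] + [SimpleEvent AbstractRecord FastIndex AsyncCache object] + [TinyGraph SimpleEvent]
  take SimpleEvent:  [FastIndex object] + [SimpleEvent AbstractRecord FastIndex AsyncCache object] + [SimpleEvent]
  take AbstractRecord:  [FastIndex object] + [AbstractRecord FastIndex AsyncCache object]
  take FastIndex:  [FastIndex object] + [FastIndex AsyncCache object]
  take AsyncCache:  [object] + [AsyncCache object]
  take object:  [object] + [object]
MRO: FastActor TinyGraph SimpleEvent AbstractRecord FastIndex AsyncCache object
greet is defined in: AsyncCache, SimpleEvent. First along the MRO is SimpleEvent.

SimpleEvent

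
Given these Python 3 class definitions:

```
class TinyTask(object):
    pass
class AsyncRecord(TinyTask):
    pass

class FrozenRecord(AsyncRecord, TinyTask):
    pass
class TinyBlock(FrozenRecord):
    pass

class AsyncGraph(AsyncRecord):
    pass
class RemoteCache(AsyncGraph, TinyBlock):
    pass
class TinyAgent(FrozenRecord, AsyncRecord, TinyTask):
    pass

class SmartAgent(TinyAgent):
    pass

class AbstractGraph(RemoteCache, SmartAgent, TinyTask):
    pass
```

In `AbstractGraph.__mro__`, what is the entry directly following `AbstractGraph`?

RemoteCache

L[AbstractGraph] = AbstractGraph + merge(L[RemoteCache], L[SmartAgent], L[TinyTask], [RemoteCache SmartAgent TinyTask])
  take RemoteCache:  [RemoteCache AsyncGraph TinyBlock FrozenRecord AsyncRecord TinyTask object] + [SmartAgent TinyAgent FrozenRecord AsyncRecord TinyTask object] + [TinyTask object] + [RemoteCache SmartAgent TinyTask]
  take AsyncGraph:  [AsyncGraph TinyBlock FrozenRecord AsyncRecord TinyTask object] + [SmartAgent TinyAgent FrozenRecord AsyncRecord TinyTask object] + [TinyTask object] + [SmartAgent TinyTask]
  take TinyBlock:  [TinyBlock FrozenRecord AsyncRecord TinyTask object] + [SmartAgent TinyAgent FrozenRecord AsyncRecord TinyTask object] + [TinyTask object] + [SmartAgent TinyTask]
  take SmartAgent:  [FrozenRecord AsyncRecord TinyTask object] + [SmartAgent TinyAgent FrozenRecord AsyncRecord TinyTask object] + [TinyTask object] + [SmartAgent TinyTask]
  take TinyAgent:  [FrozenRecord AsyncRecord TinyTask object] + [TinyAgent FrozenRecord AsyncRecord TinyTask object] + [TinyTask object] + [TinyTask]
  take FrozenRecord:  [FrozenRecord AsyncRecord TinyTask object] + [FrozenRecord AsyncRecord TinyTask object] + [TinyTask object] + [TinyTask]
  take AsyncRecord:  [AsyncRecord TinyTask object] + [AsyncRecord TinyTask object] + [TinyTask object] + [TinyTask]
  take TinyTask:  [TinyTask object] + [TinyTask object] + [TinyTask object] + [TinyTask]
  take object:  [object] + [object] + [object]
MRO: AbstractGraph RemoteCache AsyncGraph TinyBlock SmartAgent TinyAgent FrozenRecord AsyncRecord TinyTask object
AbstractGraph is at position 0; next is RemoteCache.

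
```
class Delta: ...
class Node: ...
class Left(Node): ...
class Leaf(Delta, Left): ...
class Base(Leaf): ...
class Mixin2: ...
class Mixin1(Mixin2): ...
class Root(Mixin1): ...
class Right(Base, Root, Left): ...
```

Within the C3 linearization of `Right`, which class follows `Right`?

Base

L[Right] = Right + merge(L[Base], L[Root], L[Left], [Base Root Left])
  take Base:  [Base Leaf Delta Left Node object] + [Root Mixin1 Mixin2 object] + [Left Node object] + [Base Root Left]
  take Leaf:  [Leaf Delta Left Node object] + [Root Mixin1 Mixin2 object] + [Left Node object] + [Root Left]
  take Delta:  [Delta Left Node object] + [Root Mixin1 Mixin2 object] + [Left Node object] + [Root Left]
  take Root:  [Left Node object] + [Root Mixin1 Mixin2 object] + [Left Node object] + [Root Left]
  take Left:  [Left Node object] + [Mixin1 Mixin2 object] + [Left Node object] + [Left]
  take Node:  [Node object] + [Mixin1 Mixin2 object] + [Node object]
  take Mixin1:  [object] + [Mixin1 Mixin2 object] + [object]
  take Mixin2:  [object] + [Mixin2 object] + [object]
  take object:  [object] + [object] + [object]
MRO: Right Base Leaf Delta Root Left Node Mixin1 Mixin2 object
Right is at position 0; next is Base.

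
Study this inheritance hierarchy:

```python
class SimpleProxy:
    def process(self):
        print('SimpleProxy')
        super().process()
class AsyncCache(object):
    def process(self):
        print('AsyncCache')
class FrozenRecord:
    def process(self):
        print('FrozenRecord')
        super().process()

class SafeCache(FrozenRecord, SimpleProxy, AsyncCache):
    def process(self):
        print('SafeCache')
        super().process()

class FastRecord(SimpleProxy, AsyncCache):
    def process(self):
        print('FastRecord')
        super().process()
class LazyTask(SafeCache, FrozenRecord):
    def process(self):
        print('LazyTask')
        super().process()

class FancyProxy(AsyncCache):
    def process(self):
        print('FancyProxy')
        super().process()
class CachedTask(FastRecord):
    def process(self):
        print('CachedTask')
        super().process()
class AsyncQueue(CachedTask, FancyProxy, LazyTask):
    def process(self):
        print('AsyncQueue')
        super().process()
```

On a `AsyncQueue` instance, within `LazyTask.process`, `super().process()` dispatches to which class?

L[AsyncQueue] = AsyncQueue + merge(L[CachedTask], L[FancyProxy], L[LazyTask], [CachedTask FancyProxy LazyTask])
  take CachedTask:  [CachedTask FastRecord SimpleProxy AsyncCache object] + [FancyProxy AsyncCache object] + [LazyTask SafeCache FrozenRecord SimpleProxy AsyncCache object] + [CachedTask FancyProxy LazyTask]
  take FastRecord:  [FastRecord SimpleProxy AsyncCache object] + [FancyProxy AsyncCache object] + [LazyTask SafeCache FrozenRecord SimpleProxy AsyncCache object] + [FancyProxy LazyTask]
  take FancyProxy:  [SimpleProxy AsyncCache object] + [FancyProxy AsyncCache object] + [LazyTask SafeCache FrozenRecord SimpleProxy AsyncCache object] + [FancyProxy LazyTask]
  take LazyTask:  [SimpleProxy AsyncCache object] + [AsyncCache object] + [LazyTask SafeCache FrozenRecord SimpleProxy AsyncCache object] + [LazyTask]
  take SafeCache:  [SimpleProxy AsyncCache object] + [AsyncCache object] + [SafeCache FrozenRecord SimpleProxy AsyncCache object]
  take FrozenRecord:  [SimpleProxy AsyncCache object] + [AsyncCache object] + [FrozenRecord SimpleProxy AsyncCache object]
  take SimpleProxy:  [SimpleProxy AsyncCache object] + [AsyncCache object] + [SimpleProxy AsyncCache object]
  take AsyncCache:  [AsyncCache object] + [AsyncCache object] + [AsyncCache object]
  take object:  [object] + [object] + [object]
MRO: AsyncQueue CachedTask FastRecord FancyProxy LazyTask SafeCache FrozenRecord SimpleProxy AsyncCache object
super() in LazyTask.process on a AsyncQueue instance goes to the class after LazyTask in AsyncQueue's MRO: SafeCache.

SafeCache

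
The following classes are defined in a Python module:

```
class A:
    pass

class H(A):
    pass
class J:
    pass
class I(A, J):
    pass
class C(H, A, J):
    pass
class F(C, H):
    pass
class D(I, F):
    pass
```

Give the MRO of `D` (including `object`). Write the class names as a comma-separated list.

D, I, F, C, H, A, J, object

L[D] = D + merge(L[I], L[F], [I F])
  take I:  [I A J object] + [F C H A J object] + [I F]
  take F:  [A J object] + [F C H A J object] + [F]
  take C:  [A J object] + [C H A J object]
  take H:  [A J object] + [H A J object]
  take A:  [A J object] + [A J object]
  take J:  [J object] + [J object]
  take object:  [object] + [object]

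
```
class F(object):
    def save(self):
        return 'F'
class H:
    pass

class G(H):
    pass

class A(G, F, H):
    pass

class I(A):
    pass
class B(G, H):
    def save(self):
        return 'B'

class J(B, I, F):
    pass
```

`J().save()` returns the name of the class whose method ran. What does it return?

L[J] = J + merge(L[B], L[I], L[F], [B I F])
  take B:  [B G H object] + [I A G F H object] + [F object] + [B I F]
  take I:  [G H object] + [I A G F H object] + [F object] + [I F]
  take A:  [G H object] + [A G F H object] + [F object] + [F]
  take G:  [G H object] + [G F H object] + [F object] + [F]
  take F:  [H object] + [F H object] + [F object] + [F]
  take H:  [H object] + [H object] + [object]
  take object:  [object] + [object] + [object]
MRO: J B I A G F H object
save is defined in: B, F. First along the MRO is B.

B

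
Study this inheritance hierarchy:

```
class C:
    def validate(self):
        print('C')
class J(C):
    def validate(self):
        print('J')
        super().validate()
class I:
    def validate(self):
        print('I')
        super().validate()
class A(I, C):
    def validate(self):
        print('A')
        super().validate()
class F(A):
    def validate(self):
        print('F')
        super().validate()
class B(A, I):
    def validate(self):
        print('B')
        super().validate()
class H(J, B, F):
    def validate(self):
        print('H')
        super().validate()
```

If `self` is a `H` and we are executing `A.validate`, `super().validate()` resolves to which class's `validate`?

L[H] = H + merge(L[J], L[B], L[F], [J B F])
  take J:  [J C object] + [B A I C object] + [F A I C object] + [J B F]
  take B:  [C object] + [B A I C object] + [F A I C object] + [B F]
  take F:  [C object] + [A I C object] + [F A I C object] + [F]
  take A:  [C object] + [A I C object] + [A I C object]
  take I:  [C object] + [I C object] + [I C object]
  take C:  [C object] + [C object] + [C object]
  take object:  [object] + [object] + [object]
MRO: H J B F A I C object
super() in A.validate on a H instance goes to the class after A in H's MRO: I.

I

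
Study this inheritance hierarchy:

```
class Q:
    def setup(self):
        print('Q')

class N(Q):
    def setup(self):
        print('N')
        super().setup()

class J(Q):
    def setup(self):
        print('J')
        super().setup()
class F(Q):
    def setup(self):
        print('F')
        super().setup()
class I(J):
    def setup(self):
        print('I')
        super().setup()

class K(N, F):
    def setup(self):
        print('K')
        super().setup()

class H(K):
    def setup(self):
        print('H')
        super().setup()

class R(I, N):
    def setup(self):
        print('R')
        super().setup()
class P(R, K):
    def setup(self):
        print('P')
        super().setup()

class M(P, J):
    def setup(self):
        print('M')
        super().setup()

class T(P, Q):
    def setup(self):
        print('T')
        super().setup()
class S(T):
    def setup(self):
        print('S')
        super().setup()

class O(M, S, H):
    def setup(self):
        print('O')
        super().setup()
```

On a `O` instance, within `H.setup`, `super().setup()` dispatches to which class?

L[O] = O + merge(L[M], L[S], L[H], [M S H])
  take M:  [M P R I J K N F Q object] + [S T P R I J K N F Q object] + [H K N F Q object] + [M S H]
  take S:  [P R I J K N F Q object] + [S T P R I J K N F Q object] + [H K N F Q object] + [S H]
  take T:  [P R I J K N F Q object] + [T P R I J K N F Q object] + [H K N F Q object] + [H]
  take P:  [P R I J K N F Q object] + [P R I J K N F Q object] + [H K N F Q object] + [H]
  take R:  [R I J K N F Q object] + [R I J K N F Q object] + [H K N F Q object] + [H]
  take I:  [I J K N F Q object] + [I J K N F Q object] + [H K N F Q object] + [H]
  take J:  [J K N F Q object] + [J K N F Q object] + [H K N F Q object] + [H]
  take H:  [K N F Q object] + [K N F Q object] + [H K N F Q object] + [H]
  take K:  [K N F Q object] + [K N F Q object] + [K N F Q object]
  take N:  [N F Q object] + [N F Q object] + [N F Q object]
  take F:  [F Q object] + [F Q object] + [F Q object]
  take Q:  [Q object] + [Q object] + [Q object]
  take object:  [object] + [object] + [object]
MRO: O M S T P R I J H K N F Q object
super() in H.setup on a O instance goes to the class after H in O's MRO: K.

K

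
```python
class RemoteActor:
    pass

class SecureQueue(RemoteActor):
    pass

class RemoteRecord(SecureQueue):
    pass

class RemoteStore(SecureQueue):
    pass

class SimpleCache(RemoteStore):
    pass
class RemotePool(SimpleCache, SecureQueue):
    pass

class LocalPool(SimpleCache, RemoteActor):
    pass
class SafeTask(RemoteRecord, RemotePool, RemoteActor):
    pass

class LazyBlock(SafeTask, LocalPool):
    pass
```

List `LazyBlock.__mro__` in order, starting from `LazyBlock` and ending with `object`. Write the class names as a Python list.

[LazyBlock, SafeTask, RemoteRecord, RemotePool, LocalPool, SimpleCache, RemoteStore, SecureQueue, RemoteActor, object]

L[LazyBlock] = LazyBlock + merge(L[SafeTask], L[LocalPool], [SafeTask LocalPool])
  take SafeTask:  [SafeTask RemoteRecord RemotePool SimpleCache RemoteStore SecureQueue RemoteActor object] + [LocalPool SimpleCache RemoteStore SecureQueue RemoteActor object] + [SafeTask LocalPool]
  take RemoteRecord:  [RemoteRecord RemotePool SimpleCache RemoteStore SecureQueue RemoteActor object] + [LocalPool SimpleCache RemoteStore SecureQueue RemoteActor object] + [LocalPool]
  take RemotePool:  [RemotePool SimpleCache RemoteStore SecureQueue RemoteActor object] + [LocalPool SimpleCache RemoteStore SecureQueue RemoteActor object] + [LocalPool]
  take LocalPool:  [SimpleCache RemoteStore SecureQueue RemoteActor object] + [LocalPool SimpleCache RemoteStore SecureQueue RemoteActor object] + [LocalPool]
  take SimpleCache:  [SimpleCache RemoteStore SecureQueue RemoteActor object] + [SimpleCache RemoteStore SecureQueue RemoteActor object]
  take RemoteStore:  [RemoteStore SecureQueue RemoteActor object] + [RemoteStore SecureQueue RemoteActor object]
  take SecureQueue:  [SecureQueue RemoteActor object] + [SecureQueue RemoteActor object]
  take RemoteActor:  [RemoteActor object] + [RemoteActor object]
  take object:  [object] + [object]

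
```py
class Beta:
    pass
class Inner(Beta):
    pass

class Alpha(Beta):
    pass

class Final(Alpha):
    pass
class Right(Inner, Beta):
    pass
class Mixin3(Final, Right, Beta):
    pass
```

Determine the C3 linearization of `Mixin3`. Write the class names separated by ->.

Mixin3 -> Final -> Alpha -> Right -> Inner -> Beta -> object

L[Mixin3] = Mixin3 + merge(L[Final], L[Right], L[Beta], [Final Right Beta])
  take Final:  [Final Alpha Beta object] + [Right Inner Beta object] + [Beta object] + [Final Right Beta]
  take Alpha:  [Alpha Beta object] + [Right Inner Beta object] + [Beta object] + [Right Beta]
  take Right:  [Beta object] + [Right Inner Beta object] + [Beta object] + [Right Beta]
  take Inner:  [Beta object] + [Inner Beta object] + [Beta object] + [Beta]
  take Beta:  [Beta object] + [Beta object] + [Beta object] + [Beta]
  take object:  [object] + [object] + [object]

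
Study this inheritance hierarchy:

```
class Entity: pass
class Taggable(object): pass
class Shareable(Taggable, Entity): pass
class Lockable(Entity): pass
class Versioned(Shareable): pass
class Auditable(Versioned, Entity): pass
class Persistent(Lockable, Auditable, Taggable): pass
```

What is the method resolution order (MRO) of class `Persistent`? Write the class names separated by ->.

L[Persistent] = Persistent + merge(L[Lockable], L[Auditable], L[Taggable], [Lockable Auditable Taggable])
  take Lockable:  [Lockable Entity object] + [Auditable Versioned Shareable Taggable Entity object] + [Taggable object] + [Lockable Auditable Taggable]
  take Auditable:  [Entity object] + [Auditable Versioned Shareable Taggable Entity object] + [Taggable object] + [Auditable Taggable]
  take Versioned:  [Entity object] + [Versioned Shareable Taggable Entity object] + [Taggable object] + [Taggable]
  take Shareable:  [Entity object] + [Shareable Taggable Entity object] + [Taggable object] + [Taggable]
  take Taggable:  [Entity object] + [Taggable Entity object] + [Taggable object] + [Taggable]
  take Entity:  [Entity object] + [Entity object] + [object]
  take object:  [object] + [object] + [object]

Persistent -> Lockable -> Auditable -> Versioned -> Shareable -> Taggable -> Entity -> object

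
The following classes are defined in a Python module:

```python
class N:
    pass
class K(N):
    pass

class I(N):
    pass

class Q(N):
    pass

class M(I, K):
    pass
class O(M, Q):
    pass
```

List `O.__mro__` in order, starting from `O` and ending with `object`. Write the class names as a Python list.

[O, M, I, K, Q, N, object]

L[O] = O + merge(L[M], L[Q], [M Q])
  take M:  [M I K N object] + [Q N object] + [M Q]
  take I:  [I K N object] + [Q N object] + [Q]
  take K:  [K N object] + [Q N object] + [Q]
  take Q:  [N object] + [Q N object] + [Q]
  take N:  [N object] + [N object]
  take object:  [object] + [object]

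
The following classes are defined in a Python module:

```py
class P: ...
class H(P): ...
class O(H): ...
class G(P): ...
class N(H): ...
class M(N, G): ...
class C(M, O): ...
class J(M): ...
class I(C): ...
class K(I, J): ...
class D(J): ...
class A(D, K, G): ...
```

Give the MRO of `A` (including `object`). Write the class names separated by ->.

A -> D -> K -> I -> C -> J -> M -> N -> O -> H -> G -> P -> object

L[A] = A + merge(L[D], L[K], L[G], [D K G])
  take D:  [D J M N H G P object] + [K I C J M N O H G P object] + [G P object] + [D K G]
  take K:  [J M N H G P object] + [K I C J M N O H G P object] + [G P object] + [K G]
  take I:  [J M N H G P object] + [I C J M N O H G P object] + [G P object] + [G]
  take C:  [J M N H G P object] + [C J M N O H G P object] + [G P object] + [G]
  take J:  [J M N H G P object] + [J M N O H G P object] + [G P object] + [G]
  take M:  [M N H G P object] + [M N O H G P object] + [G P object] + [G]
  take N:  [N H G P object] + [N O H G P object] + [G P object] + [G]
  take O:  [H G P object] + [O H G P object] + [G P object] + [G]
  take H:  [H G P object] + [H G P object] + [G P object] + [G]
  take G:  [G P object] + [G P object] + [G P object] + [G]
  take P:  [P object] + [P object] + [P object]
  take object:  [object] + [object] + [object]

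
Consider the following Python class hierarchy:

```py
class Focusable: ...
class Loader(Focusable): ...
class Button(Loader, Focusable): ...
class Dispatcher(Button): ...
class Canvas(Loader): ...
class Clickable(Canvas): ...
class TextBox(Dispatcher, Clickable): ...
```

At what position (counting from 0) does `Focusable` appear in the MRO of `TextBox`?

6

L[TextBox] = TextBox + merge(L[Dispatcher], L[Clickable], [Dispatcher Clickable])
  take Dispatcher:  [Dispatcher Button Loader Focusable object] + [Clickable Canvas Loader Focusable object] + [Dispatcher Clickable]
  take Button:  [Button Loader Focusable object] + [Clickable Canvas Loader Focusable object] + [Clickable]
  take Clickable:  [Loader Focusable object] + [Clickable Canvas Loader Focusable object] + [Clickable]
  take Canvas:  [Loader Focusable object] + [Canvas Loader Focusable object]
  take Loader:  [Loader Focusable object] + [Loader Focusable object]
  take Focusable:  [Focusable object] + [Focusable object]
  take object:  [object] + [object]
MRO: TextBox Dispatcher Button Clickable Canvas Loader Focusable object
Focusable sits at index 6.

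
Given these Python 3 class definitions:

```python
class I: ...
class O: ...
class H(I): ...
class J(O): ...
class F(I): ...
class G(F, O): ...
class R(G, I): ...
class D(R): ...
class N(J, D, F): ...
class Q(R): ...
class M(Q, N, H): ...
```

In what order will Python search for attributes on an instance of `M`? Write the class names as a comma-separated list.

M, Q, N, J, D, R, G, F, H, I, O, object

L[M] = M + merge(L[Q], L[N], L[H], [Q N H])
  take Q:  [Q R G F I O object] + [N J D R G F I O object] + [H I object] + [Q N H]
  take N:  [R G F I O object] + [N J D R G F I O object] + [H I object] + [N H]
  take J:  [R G F I O object] + [J D R G F I O object] + [H I object] + [H]
  take D:  [R G F I O object] + [D R G F I O object] + [H I object] + [H]
  take R:  [R G F I O object] + [R G F I O object] + [H I object] + [H]
  take G:  [G F I O object] + [G F I O object] + [H I object] + [H]
  take F:  [F I O object] + [F I O object] + [H I object] + [H]
  take H:  [I O object] + [I O object] + [H I object] + [H]
  take I:  [I O object] + [I O object] + [I object]
  take O:  [O object] + [O object] + [object]
  take object:  [object] + [object] + [object]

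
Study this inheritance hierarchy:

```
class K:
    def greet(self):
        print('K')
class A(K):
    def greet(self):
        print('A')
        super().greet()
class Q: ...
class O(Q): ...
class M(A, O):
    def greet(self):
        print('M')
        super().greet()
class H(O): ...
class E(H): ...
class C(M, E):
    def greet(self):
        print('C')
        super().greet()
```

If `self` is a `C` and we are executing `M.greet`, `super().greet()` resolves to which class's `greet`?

L[C] = C + merge(L[M], L[E], [M E])
  take M:  [M A K O Q object] + [E H O Q object] + [M E]
  take A:  [A K O Q object] + [E H O Q object] + [E]
  take K:  [K O Q object] + [E H O Q object] + [E]
  take E:  [O Q object] + [E H O Q object] + [E]
  take H:  [O Q object] + [H O Q object]
  take O:  [O Q object] + [O Q object]
  take Q:  [Q object] + [Q object]
  take object:  [object] + [object]
MRO: C M A K E H O Q object
super() in M.greet on a C instance goes to the class after M in C's MRO: A.

A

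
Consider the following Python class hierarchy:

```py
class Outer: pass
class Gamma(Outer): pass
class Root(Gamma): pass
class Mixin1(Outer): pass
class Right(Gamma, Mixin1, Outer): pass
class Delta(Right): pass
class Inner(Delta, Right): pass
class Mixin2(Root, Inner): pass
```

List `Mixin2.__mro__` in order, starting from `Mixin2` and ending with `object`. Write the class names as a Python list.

[Mixin2, Root, Inner, Delta, Right, Gamma, Mixin1, Outer, object]

L[Mixin2] = Mixin2 + merge(L[Root], L[Inner], [Root Inner])
  take Root:  [Root Gamma Outer object] + [Inner Delta Right Gamma Mixin1 Outer object] + [Root Inner]
  take Inner:  [Gamma Outer object] + [Inner Delta Right Gamma Mixin1 Outer object] + [Inner]
  take Delta:  [Gamma Outer object] + [Delta Right Gamma Mixin1 Outer object]
  take Right:  [Gamma Outer object] + [Right Gamma Mixin1 Outer object]
  take Gamma:  [Gamma Outer object] + [Gamma Mixin1 Outer object]
  take Mixin1:  [Outer object] + [Mixin1 Outer object]
  take Outer:  [Outer object] + [Outer object]
  take object:  [object] + [object]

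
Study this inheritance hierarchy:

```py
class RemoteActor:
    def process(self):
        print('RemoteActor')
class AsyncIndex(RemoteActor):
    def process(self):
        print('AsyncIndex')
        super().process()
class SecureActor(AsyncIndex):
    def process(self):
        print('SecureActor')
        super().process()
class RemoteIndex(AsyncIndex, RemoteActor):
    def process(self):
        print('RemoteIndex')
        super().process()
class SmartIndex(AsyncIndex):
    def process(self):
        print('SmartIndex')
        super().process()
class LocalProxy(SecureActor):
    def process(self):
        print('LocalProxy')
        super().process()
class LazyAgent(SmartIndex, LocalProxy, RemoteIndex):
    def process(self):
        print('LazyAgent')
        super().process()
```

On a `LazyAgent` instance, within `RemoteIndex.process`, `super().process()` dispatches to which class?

AsyncIndex

L[LazyAgent] = LazyAgent + merge(L[SmartIndex], L[LocalProxy], L[RemoteIndex], [SmartIndex LocalProxy RemoteIndex])
  take SmartIndex:  [SmartIndex AsyncIndex RemoteActor object] + [LocalProxy SecureActor AsyncIndex RemoteActor object] + [RemoteIndex AsyncIndex RemoteActor object] + [SmartIndex LocalProxy RemoteIndex]
  take LocalProxy:  [AsyncIndex RemoteActor object] + [LocalProxy SecureActor AsyncIndex RemoteActor object] + [RemoteIndex AsyncIndex RemoteActor object] + [LocalProxy RemoteIndex]
  take SecureActor:  [AsyncIndex RemoteActor object] + [SecureActor AsyncIndex RemoteActor object] + [RemoteIndex AsyncIndex RemoteActor object] + [RemoteIndex]
  take RemoteIndex:  [AsyncIndex RemoteActor object] + [AsyncIndex RemoteActor object] + [RemoteIndex AsyncIndex RemoteActor object] + [RemoteIndex]
  take AsyncIndex:  [AsyncIndex RemoteActor object] + [AsyncIndex RemoteActor object] + [AsyncIndex RemoteActor object]
  take RemoteActor:  [RemoteActor object] + [RemoteActor object] + [RemoteActor object]
  take object:  [object] + [object] + [object]
MRO: LazyAgent SmartIndex LocalProxy SecureActor RemoteIndex AsyncIndex RemoteActor object
super() in RemoteIndex.process on a LazyAgent instance goes to the class after RemoteIndex in LazyAgent's MRO: AsyncIndex.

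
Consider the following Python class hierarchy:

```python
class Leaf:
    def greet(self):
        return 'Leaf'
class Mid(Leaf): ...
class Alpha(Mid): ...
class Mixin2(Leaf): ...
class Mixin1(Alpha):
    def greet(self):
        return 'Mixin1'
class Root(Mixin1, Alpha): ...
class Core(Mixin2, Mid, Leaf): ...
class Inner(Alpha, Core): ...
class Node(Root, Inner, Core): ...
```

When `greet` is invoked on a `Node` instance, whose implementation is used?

L[Node] = Node + merge(L[Root], L[Inner], L[Core], [Root Inner Core])
  take Root:  [Root Mixin1 Alpha Mid Leaf object] + [Inner Alpha Core Mixin2 Mid Leaf object] + [Core Mixin2 Mid Leaf object] + [Root Inner Core]
  take Mixin1:  [Mixin1 Alpha Mid Leaf object] + [Inner Alpha Core Mixin2 Mid Leaf object] + [Core Mixin2 Mid Leaf object] + [Inner Core]
  take Inner:  [Alpha Mid Leaf object] + [Inner Alpha Core Mixin2 Mid Leaf object] + [Core Mixin2 Mid Leaf object] + [Inner Core]
  take Alpha:  [Alpha Mid Leaf object] + [Alpha Core Mixin2 Mid Leaf object] + [Core Mixin2 Mid Leaf object] + [Core]
  take Core:  [Mid Leaf object] + [Core Mixin2 Mid Leaf object] + [Core Mixin2 Mid Leaf object] + [Core]
  take Mixin2:  [Mid Leaf object] + [Mixin2 Mid Leaf object] + [Mixin2 Mid Leaf object]
  take Mid:  [Mid Leaf object] + [Mid Leaf object] + [Mid Leaf object]
  take Leaf:  [Leaf object] + [Leaf object] + [Leaf object]
  take object:  [object] + [object] + [object]
MRO: Node Root Mixin1 Inner Alpha Core Mixin2 Mid Leaf object
greet is defined in: Leaf, Mixin1. First along the MRO is Mixin1.

Mixin1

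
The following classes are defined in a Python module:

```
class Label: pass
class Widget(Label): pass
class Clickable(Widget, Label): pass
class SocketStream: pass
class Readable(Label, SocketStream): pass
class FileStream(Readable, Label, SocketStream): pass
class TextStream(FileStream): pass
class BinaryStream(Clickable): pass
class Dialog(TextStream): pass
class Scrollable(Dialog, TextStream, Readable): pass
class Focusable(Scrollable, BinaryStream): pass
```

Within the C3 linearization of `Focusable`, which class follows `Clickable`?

Widget

L[Focusable] = Focusable + merge(L[Scrollable], L[BinaryStream], [Scrollable BinaryStream])
  take Scrollable:  [Scrollable Dialog TextStream FileStream Readable Label SocketStream object] + [BinaryStream Clickable Widget Label object] + [Scrollable BinaryStream]
  take Dialog:  [Dialog TextStream FileStream Readable Label SocketStream object] + [BinaryStream Clickable Widget Label object] + [BinaryStream]
  take TextStream:  [TextStream FileStream Readable Label SocketStream object] + [BinaryStream Clickable Widget Label object] + [BinaryStream]
  take FileStream:  [FileStream Readable Label SocketStream object] + [BinaryStream Clickable Widget Label object] + [BinaryStream]
  take Readable:  [Readable Label SocketStream object] + [BinaryStream Clickable Widget Label object] + [BinaryStream]
  take BinaryStream:  [Label SocketStream object] + [BinaryStream Clickable Widget Label object] + [BinaryStream]
  take Clickable:  [Label SocketStream object] + [Clickable Widget Label object]
  take Widget:  [Label SocketStream object] + [Widget Label object]
  take Label:  [Label SocketStream object] + [Label object]
  take SocketStream:  [SocketStream object] + [object]
  take object:  [object] + [object]
MRO: Focusable Scrollable Dialog TextStream FileStream Readable BinaryStream Clickable Widget Label SocketStream object
Clickable is at position 7; next is Widget.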